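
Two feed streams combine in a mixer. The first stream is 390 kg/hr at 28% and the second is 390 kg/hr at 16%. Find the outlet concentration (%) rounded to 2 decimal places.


Mass balance on solute: F1*x1 + F2*x2 = F3*x3
F3 = F1 + F2 = 390 + 390 = 780 kg/hr
x3 = (F1*x1 + F2*x2)/F3
x3 = (390*0.28 + 390*0.16) / 780
x3 = 22.00%


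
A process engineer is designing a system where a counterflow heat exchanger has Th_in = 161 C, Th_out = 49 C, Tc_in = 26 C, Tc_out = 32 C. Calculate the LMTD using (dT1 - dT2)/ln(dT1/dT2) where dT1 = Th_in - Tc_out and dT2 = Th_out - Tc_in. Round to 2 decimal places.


dT1 = Th_in - Tc_out = 161 - 32 = 129
dT2 = Th_out - Tc_in = 49 - 26 = 23
LMTD = (dT1 - dT2) / ln(dT1/dT2)
LMTD = (129 - 23) / ln(129/23)
LMTD = 61.47 K


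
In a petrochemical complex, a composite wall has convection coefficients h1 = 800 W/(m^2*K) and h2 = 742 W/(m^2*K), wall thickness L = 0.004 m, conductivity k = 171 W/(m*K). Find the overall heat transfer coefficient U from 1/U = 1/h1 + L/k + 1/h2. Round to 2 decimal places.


1/U = 1/h1 + L/k + 1/h2
1/U = 1/800 + 0.004/171 + 1/742
1/U = 0.00125 + 2.33918e-05 + 0.0013477089
1/U = 0.0026211007
U = 381.52 W/(m^2*K)


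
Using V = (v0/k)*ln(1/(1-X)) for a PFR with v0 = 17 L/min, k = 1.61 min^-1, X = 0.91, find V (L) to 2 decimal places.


V = (v0/k) * ln(1/(1-X))
V = (17/1.61) * ln(1/(1-0.91))
V = 10.559006 * ln(11.111111)
V = 10.559006 * 2.407946
V = 25.43 L


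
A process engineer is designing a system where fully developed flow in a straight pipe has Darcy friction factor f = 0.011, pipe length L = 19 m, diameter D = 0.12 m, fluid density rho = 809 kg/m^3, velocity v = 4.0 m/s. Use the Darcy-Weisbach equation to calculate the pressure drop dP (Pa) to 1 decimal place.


dP = f * (L/D) * (rho*v^2/2)
dP = 0.011 * (19/0.12) * (809*4.0^2/2)
L/D = 158.33333333
rho*v^2/2 = 809*16.0/2 = 6472.0
dP = 0.011 * 158.33333333 * 6472.0
dP = 11272.1 Pa


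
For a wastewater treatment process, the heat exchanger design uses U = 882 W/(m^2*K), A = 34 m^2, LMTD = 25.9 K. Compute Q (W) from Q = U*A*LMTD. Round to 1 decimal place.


Q = U * A * LMTD
Q = 882 * 34 * 25.9
Q = 776689.2 W


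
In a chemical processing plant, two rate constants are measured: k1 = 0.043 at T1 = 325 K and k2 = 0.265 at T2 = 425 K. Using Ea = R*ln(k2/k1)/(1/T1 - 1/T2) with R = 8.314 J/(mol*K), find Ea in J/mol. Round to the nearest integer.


Ea = R * ln(k2/k1) / (1/T1 - 1/T2)
ln(k2/k1) = ln(0.265/0.043) = 1.8185297
1/T1 - 1/T2 = 1/325 - 1/425 = 0.0007239819
Ea = 8.314 * 1.8185297 / 0.0007239819
Ea = 20883 J/mol


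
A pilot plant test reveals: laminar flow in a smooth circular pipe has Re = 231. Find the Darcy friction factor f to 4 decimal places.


f = 64 / Re
f = 64 / 231
f = 0.2771


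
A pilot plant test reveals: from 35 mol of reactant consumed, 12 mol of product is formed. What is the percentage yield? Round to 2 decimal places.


Yield = (moles product / moles consumed) * 100%
Yield = (12 / 35) * 100
Yield = 0.3429 * 100
Yield = 34.29%


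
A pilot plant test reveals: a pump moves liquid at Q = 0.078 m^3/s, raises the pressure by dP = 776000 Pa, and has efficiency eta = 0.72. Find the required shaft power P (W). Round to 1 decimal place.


P = Q * dP / eta
P = 0.078 * 776000 / 0.72
P = 60528.0 / 0.72
P = 84066.7 W


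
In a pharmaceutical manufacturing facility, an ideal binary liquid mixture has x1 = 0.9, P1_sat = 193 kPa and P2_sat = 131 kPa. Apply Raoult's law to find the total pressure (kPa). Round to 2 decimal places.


P = x1*P1_sat + x2*P2_sat
x2 = 1 - x1 = 1 - 0.9 = 0.1
P = 0.9*193 + 0.1*131
P = 173.7 + 13.1
P = 186.80 kPa


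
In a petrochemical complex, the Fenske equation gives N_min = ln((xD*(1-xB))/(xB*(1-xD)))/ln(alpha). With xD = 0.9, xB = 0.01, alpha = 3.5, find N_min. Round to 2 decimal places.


N_min = ln((xD*(1-xB))/(xB*(1-xD))) / ln(alpha)
Numerator inside ln: 0.891 / 0.001 = 891.0
ln(891.0) = 6.792344
ln(alpha) = ln(3.5) = 1.252763
N_min = 6.792344 / 1.252763 = 5.42


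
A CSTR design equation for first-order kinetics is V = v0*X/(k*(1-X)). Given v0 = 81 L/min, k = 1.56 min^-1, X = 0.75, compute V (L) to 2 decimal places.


V = v0 * X / (k * (1 - X))
V = 81 * 0.75 / (1.56 * (1 - 0.75))
V = 60.75 / (1.56 * 0.25)
V = 60.75 / 0.39
V = 155.77 L


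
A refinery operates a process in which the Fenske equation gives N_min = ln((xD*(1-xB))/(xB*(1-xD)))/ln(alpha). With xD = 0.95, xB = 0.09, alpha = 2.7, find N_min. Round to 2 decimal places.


N_min = ln((xD*(1-xB))/(xB*(1-xD))) / ln(alpha)
Numerator inside ln: 0.8645 / 0.0045 = 192.111111
ln(192.111111) = 5.258074
ln(alpha) = ln(2.7) = 0.993252
N_min = 5.258074 / 0.993252 = 5.29


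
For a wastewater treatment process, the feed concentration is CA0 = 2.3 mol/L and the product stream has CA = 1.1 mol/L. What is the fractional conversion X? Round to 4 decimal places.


X = (CA0 - CA) / CA0
X = (2.3 - 1.1) / 2.3
X = 1.2 / 2.3
X = 0.5217


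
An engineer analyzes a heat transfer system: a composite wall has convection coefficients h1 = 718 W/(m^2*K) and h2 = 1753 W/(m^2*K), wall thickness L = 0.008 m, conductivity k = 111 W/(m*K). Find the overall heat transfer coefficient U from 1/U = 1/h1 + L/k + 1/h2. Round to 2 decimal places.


1/U = 1/h1 + L/k + 1/h2
1/U = 1/718 + 0.008/111 + 1/1753
1/U = 0.0013927577 + 7.20721e-05 + 0.0005704507
1/U = 0.0020352805
U = 491.33 W/(m^2*K)


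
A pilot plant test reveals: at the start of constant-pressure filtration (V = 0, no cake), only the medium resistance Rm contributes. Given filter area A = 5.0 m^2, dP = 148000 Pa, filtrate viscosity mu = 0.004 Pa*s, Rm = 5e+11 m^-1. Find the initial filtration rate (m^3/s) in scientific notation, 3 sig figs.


rate = A * dP / (mu * Rm)
rate = 5.0 * 148000 / (0.004 * 5e+11)
rate = 740000.0 / 2.000e+09
rate = 3.70e-04 m^3/s


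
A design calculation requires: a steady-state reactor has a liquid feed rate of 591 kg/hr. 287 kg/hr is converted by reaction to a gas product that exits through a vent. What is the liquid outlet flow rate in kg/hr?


Steady-state mass balance on the main outlet: F_out = F_in - F_removed
F_out = 591 - 287
F_out = 304 kg/hr


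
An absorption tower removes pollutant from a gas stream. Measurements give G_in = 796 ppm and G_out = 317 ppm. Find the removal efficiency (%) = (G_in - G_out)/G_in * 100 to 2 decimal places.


Efficiency = (G_in - G_out) / G_in * 100%
Efficiency = (796 - 317) / 796 * 100
Efficiency = 479 / 796 * 100
Efficiency = 60.18%


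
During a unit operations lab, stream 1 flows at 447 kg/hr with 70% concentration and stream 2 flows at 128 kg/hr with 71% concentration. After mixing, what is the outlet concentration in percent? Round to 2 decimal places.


Mass balance on solute: F1*x1 + F2*x2 = F3*x3
F3 = F1 + F2 = 447 + 128 = 575 kg/hr
x3 = (F1*x1 + F2*x2)/F3
x3 = (447*0.7 + 128*0.71) / 575
x3 = 70.22%


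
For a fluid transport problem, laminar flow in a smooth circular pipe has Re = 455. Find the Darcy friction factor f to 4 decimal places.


f = 64 / Re
f = 64 / 455
f = 0.1407


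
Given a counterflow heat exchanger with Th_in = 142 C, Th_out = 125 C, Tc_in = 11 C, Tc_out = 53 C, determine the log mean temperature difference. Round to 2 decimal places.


dT1 = Th_in - Tc_out = 142 - 53 = 89
dT2 = Th_out - Tc_in = 125 - 11 = 114
LMTD = (dT1 - dT2) / ln(dT1/dT2)
LMTD = (89 - 114) / ln(89/114)
LMTD = 100.98 K


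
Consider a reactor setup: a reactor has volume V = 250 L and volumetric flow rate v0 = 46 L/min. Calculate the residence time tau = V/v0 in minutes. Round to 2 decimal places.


tau = V / v0
tau = 250 / 46
tau = 5.43 min


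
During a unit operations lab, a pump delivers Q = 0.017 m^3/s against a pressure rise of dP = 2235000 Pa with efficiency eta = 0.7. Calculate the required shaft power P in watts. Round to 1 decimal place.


P = Q * dP / eta
P = 0.017 * 2235000 / 0.7
P = 37995.0 / 0.7
P = 54278.6 W


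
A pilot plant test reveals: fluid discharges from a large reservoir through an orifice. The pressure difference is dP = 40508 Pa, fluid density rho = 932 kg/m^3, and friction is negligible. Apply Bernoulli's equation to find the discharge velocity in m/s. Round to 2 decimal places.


v = sqrt(2*dP/rho)
v = sqrt(2*40508/932)
v = sqrt(86.927039)
v = 9.32 m/s


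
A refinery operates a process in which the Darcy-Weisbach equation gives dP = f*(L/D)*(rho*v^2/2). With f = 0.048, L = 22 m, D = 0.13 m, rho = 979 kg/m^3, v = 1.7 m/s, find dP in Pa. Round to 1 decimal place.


dP = f * (L/D) * (rho*v^2/2)
dP = 0.048 * (22/0.13) * (979*1.7^2/2)
L/D = 169.23076923
rho*v^2/2 = 979*2.89/2 = 1414.655
dP = 0.048 * 169.23076923 * 1414.655
dP = 11491.4 Pa


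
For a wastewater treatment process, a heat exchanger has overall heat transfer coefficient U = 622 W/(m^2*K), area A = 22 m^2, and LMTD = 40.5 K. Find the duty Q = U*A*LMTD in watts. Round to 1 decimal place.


Q = U * A * LMTD
Q = 622 * 22 * 40.5
Q = 554202.0 W


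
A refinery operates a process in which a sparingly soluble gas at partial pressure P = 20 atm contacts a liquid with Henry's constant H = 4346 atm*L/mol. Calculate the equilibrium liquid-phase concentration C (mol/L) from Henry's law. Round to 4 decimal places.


C = P / H
C = 20 / 4346
C = 0.0046 mol/L


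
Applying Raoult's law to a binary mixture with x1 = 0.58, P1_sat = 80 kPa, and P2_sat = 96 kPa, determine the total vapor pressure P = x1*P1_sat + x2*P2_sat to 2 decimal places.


P = x1*P1_sat + x2*P2_sat
x2 = 1 - x1 = 1 - 0.58 = 0.42
P = 0.58*80 + 0.42*96
P = 46.4 + 40.32
P = 86.72 kPa


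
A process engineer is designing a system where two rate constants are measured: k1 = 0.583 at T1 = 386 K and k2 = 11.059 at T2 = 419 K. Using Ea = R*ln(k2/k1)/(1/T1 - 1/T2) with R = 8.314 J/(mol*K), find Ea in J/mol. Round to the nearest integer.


Ea = R * ln(k2/k1) / (1/T1 - 1/T2)
ln(k2/k1) = ln(11.059/0.583) = 2.9428127
1/T1 - 1/T2 = 1/386 - 1/419 = 0.00020403873
Ea = 8.314 * 2.9428127 / 0.00020403873
Ea = 119911 J/mol


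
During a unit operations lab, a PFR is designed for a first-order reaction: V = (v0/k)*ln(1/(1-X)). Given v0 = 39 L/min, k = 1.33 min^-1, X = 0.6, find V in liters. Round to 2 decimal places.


V = (v0/k) * ln(1/(1-X))
V = (39/1.33) * ln(1/(1-0.6))
V = 29.323308 * ln(2.5)
V = 29.323308 * 0.916291
V = 26.87 L


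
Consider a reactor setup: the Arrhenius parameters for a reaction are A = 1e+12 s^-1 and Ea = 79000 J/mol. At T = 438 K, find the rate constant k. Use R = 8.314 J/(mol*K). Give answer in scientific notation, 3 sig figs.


k = A * exp(-Ea/(R*T))
k = 1e+12 * exp(-79000 / (8.314 * 438))
k = 1e+12 * exp(-21.694166)
k = 3.79e+02


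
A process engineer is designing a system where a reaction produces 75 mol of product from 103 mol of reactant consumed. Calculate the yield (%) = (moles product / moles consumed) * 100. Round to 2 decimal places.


Yield = (moles product / moles consumed) * 100%
Yield = (75 / 103) * 100
Yield = 0.7282 * 100
Yield = 72.82%


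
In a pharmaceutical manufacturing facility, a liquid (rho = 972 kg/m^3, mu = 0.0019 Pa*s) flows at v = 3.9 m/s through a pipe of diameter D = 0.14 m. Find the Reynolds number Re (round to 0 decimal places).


Re = rho * v * D / mu
Re = 972 * 3.9 * 0.14 / 0.0019
Re = 530.712 / 0.0019
Re = 279322


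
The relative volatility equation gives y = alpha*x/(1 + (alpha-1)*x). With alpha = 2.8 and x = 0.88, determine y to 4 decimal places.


y = alpha*x / (1 + (alpha-1)*x)
y = 2.8*0.88 / (1 + (2.8-1)*0.88)
y = 2.464 / (1 + 1.584)
y = 2.464 / 2.584
y = 0.9536


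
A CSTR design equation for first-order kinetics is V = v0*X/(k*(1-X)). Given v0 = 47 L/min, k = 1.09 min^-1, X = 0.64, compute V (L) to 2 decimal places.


V = v0 * X / (k * (1 - X))
V = 47 * 0.64 / (1.09 * (1 - 0.64))
V = 30.08 / (1.09 * 0.36)
V = 30.08 / 0.3924
V = 76.66 L


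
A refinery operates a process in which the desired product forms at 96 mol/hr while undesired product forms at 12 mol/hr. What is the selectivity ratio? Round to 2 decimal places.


S = desired product rate / undesired product rate
S = 96 / 12
S = 8.00


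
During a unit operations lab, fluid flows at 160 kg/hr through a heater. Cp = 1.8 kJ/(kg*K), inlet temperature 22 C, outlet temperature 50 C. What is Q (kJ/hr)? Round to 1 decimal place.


Q = m_dot * Cp * (T2 - T1)
Q = 160 * 1.8 * (50 - 22)
Q = 160 * 1.8 * 28
Q = 8064.0 kJ/hr


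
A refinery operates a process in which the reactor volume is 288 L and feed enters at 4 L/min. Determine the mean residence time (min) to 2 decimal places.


tau = V / v0
tau = 288 / 4
tau = 72.00 min


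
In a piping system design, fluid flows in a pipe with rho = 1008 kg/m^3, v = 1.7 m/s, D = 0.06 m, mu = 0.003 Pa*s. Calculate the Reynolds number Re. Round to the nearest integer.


Re = rho * v * D / mu
Re = 1008 * 1.7 * 0.06 / 0.003
Re = 102.816 / 0.003
Re = 34272


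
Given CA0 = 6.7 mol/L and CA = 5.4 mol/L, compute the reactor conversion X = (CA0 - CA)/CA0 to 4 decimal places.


X = (CA0 - CA) / CA0
X = (6.7 - 5.4) / 6.7
X = 1.3 / 6.7
X = 0.1940


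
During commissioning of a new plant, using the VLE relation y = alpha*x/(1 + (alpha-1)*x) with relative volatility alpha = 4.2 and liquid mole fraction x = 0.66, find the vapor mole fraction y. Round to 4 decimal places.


y = alpha*x / (1 + (alpha-1)*x)
y = 4.2*0.66 / (1 + (4.2-1)*0.66)
y = 2.772 / (1 + 2.112)
y = 2.772 / 3.112
y = 0.8907


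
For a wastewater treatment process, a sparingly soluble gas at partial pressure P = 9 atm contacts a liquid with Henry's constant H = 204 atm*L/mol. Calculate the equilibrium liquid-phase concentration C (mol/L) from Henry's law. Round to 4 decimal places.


C = P / H
C = 9 / 204
C = 0.0441 mol/L


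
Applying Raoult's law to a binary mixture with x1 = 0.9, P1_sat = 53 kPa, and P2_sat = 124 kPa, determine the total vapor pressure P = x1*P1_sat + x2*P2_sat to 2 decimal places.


P = x1*P1_sat + x2*P2_sat
x2 = 1 - x1 = 1 - 0.9 = 0.1
P = 0.9*53 + 0.1*124
P = 47.7 + 12.4
P = 60.10 kPa


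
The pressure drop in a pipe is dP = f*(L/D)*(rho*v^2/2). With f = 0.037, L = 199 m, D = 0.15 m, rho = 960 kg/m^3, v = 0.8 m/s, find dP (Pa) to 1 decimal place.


dP = f * (L/D) * (rho*v^2/2)
dP = 0.037 * (199/0.15) * (960*0.8^2/2)
L/D = 1326.66666667
rho*v^2/2 = 960*0.64/2 = 307.2
dP = 0.037 * 1326.66666667 * 307.2
dP = 15079.4 Pa


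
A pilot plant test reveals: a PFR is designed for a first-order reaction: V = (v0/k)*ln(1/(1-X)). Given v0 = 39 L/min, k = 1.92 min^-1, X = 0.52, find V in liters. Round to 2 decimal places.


V = (v0/k) * ln(1/(1-X))
V = (39/1.92) * ln(1/(1-0.52))
V = 20.3125 * ln(2.083333)
V = 20.3125 * 0.733969
V = 14.91 L


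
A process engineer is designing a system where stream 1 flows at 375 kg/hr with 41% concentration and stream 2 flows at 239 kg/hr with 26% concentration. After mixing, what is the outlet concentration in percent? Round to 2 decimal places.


Mass balance on solute: F1*x1 + F2*x2 = F3*x3
F3 = F1 + F2 = 375 + 239 = 614 kg/hr
x3 = (F1*x1 + F2*x2)/F3
x3 = (375*0.41 + 239*0.26) / 614
x3 = 35.16%


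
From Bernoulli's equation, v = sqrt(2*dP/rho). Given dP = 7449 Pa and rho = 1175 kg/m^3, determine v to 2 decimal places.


v = sqrt(2*dP/rho)
v = sqrt(2*7449/1175)
v = sqrt(12.679149)
v = 3.56 m/s


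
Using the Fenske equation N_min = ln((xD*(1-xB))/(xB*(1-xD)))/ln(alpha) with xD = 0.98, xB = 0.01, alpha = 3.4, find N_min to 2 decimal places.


N_min = ln((xD*(1-xB))/(xB*(1-xD))) / ln(alpha)
Numerator inside ln: 0.9702 / 0.0002 = 4851.0
ln(4851.0) = 8.48694
ln(alpha) = ln(3.4) = 1.223775
N_min = 8.48694 / 1.223775 = 6.94


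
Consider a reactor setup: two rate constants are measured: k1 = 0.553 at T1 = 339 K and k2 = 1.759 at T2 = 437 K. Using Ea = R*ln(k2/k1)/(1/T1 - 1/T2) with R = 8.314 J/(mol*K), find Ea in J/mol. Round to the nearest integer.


Ea = R * ln(k2/k1) / (1/T1 - 1/T2)
ln(k2/k1) = ln(1.759/0.553) = 1.1571427
1/T1 - 1/T2 = 1/339 - 1/437 = 0.000661522988
Ea = 8.314 * 1.1571427 / 0.000661522988
Ea = 14543 J/mol


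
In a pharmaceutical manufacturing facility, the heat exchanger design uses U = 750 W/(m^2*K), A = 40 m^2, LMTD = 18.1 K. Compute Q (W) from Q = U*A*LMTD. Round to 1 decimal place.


Q = U * A * LMTD
Q = 750 * 40 * 18.1
Q = 543000.0 W


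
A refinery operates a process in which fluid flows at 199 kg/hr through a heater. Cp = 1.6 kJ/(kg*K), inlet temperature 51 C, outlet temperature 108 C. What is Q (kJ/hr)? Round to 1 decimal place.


Q = m_dot * Cp * (T2 - T1)
Q = 199 * 1.6 * (108 - 51)
Q = 199 * 1.6 * 57
Q = 18148.8 kJ/hr


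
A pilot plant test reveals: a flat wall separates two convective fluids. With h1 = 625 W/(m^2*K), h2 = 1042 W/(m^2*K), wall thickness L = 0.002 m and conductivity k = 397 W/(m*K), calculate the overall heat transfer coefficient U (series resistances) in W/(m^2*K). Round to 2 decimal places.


1/U = 1/h1 + L/k + 1/h2
1/U = 1/625 + 0.002/397 + 1/1042
1/U = 0.0016 + 5.0378e-06 + 0.0009596929
1/U = 0.0025647307
U = 389.90 W/(m^2*K)


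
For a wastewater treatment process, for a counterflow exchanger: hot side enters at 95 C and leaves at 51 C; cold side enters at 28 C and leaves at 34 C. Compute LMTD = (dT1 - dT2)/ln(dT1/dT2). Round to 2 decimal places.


dT1 = Th_in - Tc_out = 95 - 34 = 61
dT2 = Th_out - Tc_in = 51 - 28 = 23
LMTD = (dT1 - dT2) / ln(dT1/dT2)
LMTD = (61 - 23) / ln(61/23)
LMTD = 38.96 K


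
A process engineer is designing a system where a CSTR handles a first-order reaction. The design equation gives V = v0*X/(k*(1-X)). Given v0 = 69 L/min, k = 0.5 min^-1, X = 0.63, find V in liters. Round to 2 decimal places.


V = v0 * X / (k * (1 - X))
V = 69 * 0.63 / (0.5 * (1 - 0.63))
V = 43.47 / (0.5 * 0.37)
V = 43.47 / 0.185
V = 234.97 L


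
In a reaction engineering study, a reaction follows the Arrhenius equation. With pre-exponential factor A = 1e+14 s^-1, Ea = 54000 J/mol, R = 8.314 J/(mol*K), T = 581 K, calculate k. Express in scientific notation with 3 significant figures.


k = A * exp(-Ea/(R*T))
k = 1e+14 * exp(-54000 / (8.314 * 581))
k = 1e+14 * exp(-11.17912)
k = 1.40e+09


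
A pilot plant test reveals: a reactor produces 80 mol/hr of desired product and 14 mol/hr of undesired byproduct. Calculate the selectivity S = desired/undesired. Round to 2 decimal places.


S = desired product rate / undesired product rate
S = 80 / 14
S = 5.71


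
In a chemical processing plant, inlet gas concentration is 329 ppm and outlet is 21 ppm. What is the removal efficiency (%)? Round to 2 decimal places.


Efficiency = (G_in - G_out) / G_in * 100%
Efficiency = (329 - 21) / 329 * 100
Efficiency = 308 / 329 * 100
Efficiency = 93.62%


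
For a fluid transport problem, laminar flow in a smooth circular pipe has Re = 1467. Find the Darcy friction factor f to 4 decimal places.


f = 64 / Re
f = 64 / 1467
f = 0.0436


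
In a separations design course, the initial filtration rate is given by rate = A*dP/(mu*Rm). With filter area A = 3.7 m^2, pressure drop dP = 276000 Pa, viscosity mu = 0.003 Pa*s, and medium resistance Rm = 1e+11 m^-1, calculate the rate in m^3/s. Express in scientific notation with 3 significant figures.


rate = A * dP / (mu * Rm)
rate = 3.7 * 276000 / (0.003 * 1e+11)
rate = 1021200.0 / 3.000e+08
rate = 3.40e-03 m^3/s


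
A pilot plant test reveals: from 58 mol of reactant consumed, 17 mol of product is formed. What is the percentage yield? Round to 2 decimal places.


Yield = (moles product / moles consumed) * 100%
Yield = (17 / 58) * 100
Yield = 0.2931 * 100
Yield = 29.31%


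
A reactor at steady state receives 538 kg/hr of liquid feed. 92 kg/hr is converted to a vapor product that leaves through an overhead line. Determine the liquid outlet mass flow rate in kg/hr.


Steady-state mass balance on the main outlet: F_out = F_in - F_removed
F_out = 538 - 92
F_out = 446 kg/hr


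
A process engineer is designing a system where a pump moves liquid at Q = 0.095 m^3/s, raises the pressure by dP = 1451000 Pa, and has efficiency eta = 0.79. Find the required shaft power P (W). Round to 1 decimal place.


P = Q * dP / eta
P = 0.095 * 1451000 / 0.79
P = 137845.0 / 0.79
P = 174487.3 W


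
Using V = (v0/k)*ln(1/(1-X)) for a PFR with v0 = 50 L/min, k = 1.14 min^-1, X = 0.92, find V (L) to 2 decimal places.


V = (v0/k) * ln(1/(1-X))
V = (50/1.14) * ln(1/(1-0.92))
V = 43.859649 * ln(12.5)
V = 43.859649 * 2.525729
V = 110.78 L


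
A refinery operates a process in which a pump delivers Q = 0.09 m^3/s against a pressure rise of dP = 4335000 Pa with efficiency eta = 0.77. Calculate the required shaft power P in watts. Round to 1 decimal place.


P = Q * dP / eta
P = 0.09 * 4335000 / 0.77
P = 390150.0 / 0.77
P = 506688.3 W


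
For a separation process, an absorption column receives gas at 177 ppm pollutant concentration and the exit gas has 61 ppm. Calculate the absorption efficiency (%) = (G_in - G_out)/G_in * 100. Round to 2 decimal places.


Efficiency = (G_in - G_out) / G_in * 100%
Efficiency = (177 - 61) / 177 * 100
Efficiency = 116 / 177 * 100
Efficiency = 65.54%


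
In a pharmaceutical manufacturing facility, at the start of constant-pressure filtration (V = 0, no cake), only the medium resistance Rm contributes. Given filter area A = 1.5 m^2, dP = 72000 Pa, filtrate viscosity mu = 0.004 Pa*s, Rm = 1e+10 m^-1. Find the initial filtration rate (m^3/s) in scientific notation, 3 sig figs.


rate = A * dP / (mu * Rm)
rate = 1.5 * 72000 / (0.004 * 1e+10)
rate = 108000.0 / 4.000e+07
rate = 2.70e-03 m^3/s


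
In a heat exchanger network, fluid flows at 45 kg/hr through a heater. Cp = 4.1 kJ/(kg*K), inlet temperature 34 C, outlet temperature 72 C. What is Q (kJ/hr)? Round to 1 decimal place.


Q = m_dot * Cp * (T2 - T1)
Q = 45 * 4.1 * (72 - 34)
Q = 45 * 4.1 * 38
Q = 7011.0 kJ/hr


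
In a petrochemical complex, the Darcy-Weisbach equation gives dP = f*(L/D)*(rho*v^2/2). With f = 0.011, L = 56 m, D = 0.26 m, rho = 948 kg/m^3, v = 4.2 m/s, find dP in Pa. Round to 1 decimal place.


dP = f * (L/D) * (rho*v^2/2)
dP = 0.011 * (56/0.26) * (948*4.2^2/2)
L/D = 215.38461538
rho*v^2/2 = 948*17.64/2 = 8361.36
dP = 0.011 * 215.38461538 * 8361.36
dP = 19810.0 Pa


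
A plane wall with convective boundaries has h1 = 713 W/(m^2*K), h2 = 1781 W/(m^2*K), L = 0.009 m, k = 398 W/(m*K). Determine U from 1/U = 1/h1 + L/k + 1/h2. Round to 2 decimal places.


1/U = 1/h1 + L/k + 1/h2
1/U = 1/713 + 0.009/398 + 1/1781
1/U = 0.0014025245 + 2.26131e-05 + 0.0005614823
1/U = 0.0019866199
U = 503.37 W/(m^2*K)


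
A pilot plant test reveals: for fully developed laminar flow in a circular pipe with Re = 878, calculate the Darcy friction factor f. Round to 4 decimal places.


f = 64 / Re
f = 64 / 878
f = 0.0729


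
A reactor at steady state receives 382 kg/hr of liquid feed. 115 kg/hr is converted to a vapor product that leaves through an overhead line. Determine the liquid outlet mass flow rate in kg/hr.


Steady-state mass balance on the main outlet: F_out = F_in - F_removed
F_out = 382 - 115
F_out = 267 kg/hr


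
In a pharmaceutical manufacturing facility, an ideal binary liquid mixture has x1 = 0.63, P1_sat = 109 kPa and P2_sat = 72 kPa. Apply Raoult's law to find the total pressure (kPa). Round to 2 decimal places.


P = x1*P1_sat + x2*P2_sat
x2 = 1 - x1 = 1 - 0.63 = 0.37
P = 0.63*109 + 0.37*72
P = 68.67 + 26.64
P = 95.31 kPa


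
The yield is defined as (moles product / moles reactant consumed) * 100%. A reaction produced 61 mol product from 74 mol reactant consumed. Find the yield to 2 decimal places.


Yield = (moles product / moles consumed) * 100%
Yield = (61 / 74) * 100
Yield = 0.8243 * 100
Yield = 82.43%


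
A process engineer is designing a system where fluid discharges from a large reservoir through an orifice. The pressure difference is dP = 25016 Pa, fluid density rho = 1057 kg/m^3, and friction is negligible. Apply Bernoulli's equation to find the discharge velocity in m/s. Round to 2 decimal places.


v = sqrt(2*dP/rho)
v = sqrt(2*25016/1057)
v = sqrt(47.333964)
v = 6.88 m/s


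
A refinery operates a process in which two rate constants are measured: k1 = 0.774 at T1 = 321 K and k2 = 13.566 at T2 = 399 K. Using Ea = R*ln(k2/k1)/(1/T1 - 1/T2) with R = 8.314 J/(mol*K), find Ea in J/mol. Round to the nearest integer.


Ea = R * ln(k2/k1) / (1/T1 - 1/T2)
ln(k2/k1) = ln(13.566/0.774) = 2.8637501
1/T1 - 1/T2 = 1/321 - 1/399 = 0.000608999133
Ea = 8.314 * 2.8637501 / 0.000608999133
Ea = 39096 J/mol


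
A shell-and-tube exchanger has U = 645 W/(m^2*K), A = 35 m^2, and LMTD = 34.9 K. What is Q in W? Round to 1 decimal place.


Q = U * A * LMTD
Q = 645 * 35 * 34.9
Q = 787867.5 W


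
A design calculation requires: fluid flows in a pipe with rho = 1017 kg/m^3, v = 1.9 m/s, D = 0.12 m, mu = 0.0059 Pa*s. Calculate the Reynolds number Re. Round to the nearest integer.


Re = rho * v * D / mu
Re = 1017 * 1.9 * 0.12 / 0.0059
Re = 231.876 / 0.0059
Re = 39301


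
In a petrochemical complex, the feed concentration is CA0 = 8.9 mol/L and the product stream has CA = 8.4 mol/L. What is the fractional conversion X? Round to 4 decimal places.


X = (CA0 - CA) / CA0
X = (8.9 - 8.4) / 8.9
X = 0.5 / 8.9
X = 0.0562


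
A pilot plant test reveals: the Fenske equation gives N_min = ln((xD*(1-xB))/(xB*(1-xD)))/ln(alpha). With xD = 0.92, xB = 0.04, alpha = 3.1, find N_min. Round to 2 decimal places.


N_min = ln((xD*(1-xB))/(xB*(1-xD))) / ln(alpha)
Numerator inside ln: 0.8832 / 0.0032 = 276.0
ln(276.0) = 5.620401
ln(alpha) = ln(3.1) = 1.131402
N_min = 5.620401 / 1.131402 = 4.97


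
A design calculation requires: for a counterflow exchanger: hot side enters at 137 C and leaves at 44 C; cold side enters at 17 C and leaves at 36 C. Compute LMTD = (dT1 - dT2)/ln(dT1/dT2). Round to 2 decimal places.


dT1 = Th_in - Tc_out = 137 - 36 = 101
dT2 = Th_out - Tc_in = 44 - 17 = 27
LMTD = (dT1 - dT2) / ln(dT1/dT2)
LMTD = (101 - 27) / ln(101/27)
LMTD = 56.09 K


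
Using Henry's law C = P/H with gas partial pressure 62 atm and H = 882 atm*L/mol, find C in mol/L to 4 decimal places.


C = P / H
C = 62 / 882
C = 0.0703 mol/L


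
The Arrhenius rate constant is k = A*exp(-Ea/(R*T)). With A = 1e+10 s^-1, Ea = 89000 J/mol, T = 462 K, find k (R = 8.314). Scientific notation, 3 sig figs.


k = A * exp(-Ea/(R*T))
k = 1e+10 * exp(-89000 / (8.314 * 462))
k = 1e+10 * exp(-23.170639)
k = 8.65e-01


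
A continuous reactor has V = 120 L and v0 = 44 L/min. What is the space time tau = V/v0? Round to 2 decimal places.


tau = V / v0
tau = 120 / 44
tau = 2.73 min


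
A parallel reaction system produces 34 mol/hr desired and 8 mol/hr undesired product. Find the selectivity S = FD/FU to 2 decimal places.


S = desired product rate / undesired product rate
S = 34 / 8
S = 4.25


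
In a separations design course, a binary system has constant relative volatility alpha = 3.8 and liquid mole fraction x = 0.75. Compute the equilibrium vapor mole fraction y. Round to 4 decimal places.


y = alpha*x / (1 + (alpha-1)*x)
y = 3.8*0.75 / (1 + (3.8-1)*0.75)
y = 2.85 / (1 + 2.1)
y = 2.85 / 3.1
y = 0.9194


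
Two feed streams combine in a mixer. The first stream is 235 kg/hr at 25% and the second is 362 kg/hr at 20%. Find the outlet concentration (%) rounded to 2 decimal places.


Mass balance on solute: F1*x1 + F2*x2 = F3*x3
F3 = F1 + F2 = 235 + 362 = 597 kg/hr
x3 = (F1*x1 + F2*x2)/F3
x3 = (235*0.25 + 362*0.2) / 597
x3 = 21.97%


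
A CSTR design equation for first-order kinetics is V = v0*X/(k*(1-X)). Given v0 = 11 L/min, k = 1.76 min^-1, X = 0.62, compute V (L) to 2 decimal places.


V = v0 * X / (k * (1 - X))
V = 11 * 0.62 / (1.76 * (1 - 0.62))
V = 6.82 / (1.76 * 0.38)
V = 6.82 / 0.6688
V = 10.20 L


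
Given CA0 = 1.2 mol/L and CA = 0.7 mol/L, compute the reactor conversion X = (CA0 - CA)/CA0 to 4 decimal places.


X = (CA0 - CA) / CA0
X = (1.2 - 0.7) / 1.2
X = 0.5 / 1.2
X = 0.4167


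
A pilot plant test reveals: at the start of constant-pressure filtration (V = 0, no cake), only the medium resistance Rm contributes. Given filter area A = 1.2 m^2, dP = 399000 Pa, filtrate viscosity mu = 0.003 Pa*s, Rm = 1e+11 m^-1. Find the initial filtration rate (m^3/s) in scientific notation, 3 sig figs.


rate = A * dP / (mu * Rm)
rate = 1.2 * 399000 / (0.003 * 1e+11)
rate = 478800.0 / 3.000e+08
rate = 1.60e-03 m^3/s


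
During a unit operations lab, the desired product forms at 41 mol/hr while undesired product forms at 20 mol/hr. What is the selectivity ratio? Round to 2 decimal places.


S = desired product rate / undesired product rate
S = 41 / 20
S = 2.05


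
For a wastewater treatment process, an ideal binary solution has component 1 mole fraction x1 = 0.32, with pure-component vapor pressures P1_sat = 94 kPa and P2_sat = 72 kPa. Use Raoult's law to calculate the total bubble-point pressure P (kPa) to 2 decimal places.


P = x1*P1_sat + x2*P2_sat
x2 = 1 - x1 = 1 - 0.32 = 0.68
P = 0.32*94 + 0.68*72
P = 30.08 + 48.96
P = 79.04 kPa


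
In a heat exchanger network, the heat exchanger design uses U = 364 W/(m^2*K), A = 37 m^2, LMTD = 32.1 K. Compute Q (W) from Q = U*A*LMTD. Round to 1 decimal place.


Q = U * A * LMTD
Q = 364 * 37 * 32.1
Q = 432322.8 W


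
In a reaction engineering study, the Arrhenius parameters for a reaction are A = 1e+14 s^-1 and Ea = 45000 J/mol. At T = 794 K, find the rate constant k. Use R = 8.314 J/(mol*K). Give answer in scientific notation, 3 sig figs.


k = A * exp(-Ea/(R*T))
k = 1e+14 * exp(-45000 / (8.314 * 794))
k = 1e+14 * exp(-6.816823)
k = 1.10e+11


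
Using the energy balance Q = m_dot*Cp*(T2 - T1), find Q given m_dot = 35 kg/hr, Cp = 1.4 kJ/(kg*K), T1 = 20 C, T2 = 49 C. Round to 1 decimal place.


Q = m_dot * Cp * (T2 - T1)
Q = 35 * 1.4 * (49 - 20)
Q = 35 * 1.4 * 29
Q = 1421.0 kJ/hr


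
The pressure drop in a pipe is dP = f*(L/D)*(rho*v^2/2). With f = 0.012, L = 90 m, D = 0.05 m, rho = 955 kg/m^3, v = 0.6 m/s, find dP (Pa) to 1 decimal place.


dP = f * (L/D) * (rho*v^2/2)
dP = 0.012 * (90/0.05) * (955*0.6^2/2)
L/D = 1800.0
rho*v^2/2 = 955*0.36/2 = 171.9
dP = 0.012 * 1800.0 * 171.9
dP = 3713.0 Pa


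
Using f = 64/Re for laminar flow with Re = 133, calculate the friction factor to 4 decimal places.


f = 64 / Re
f = 64 / 133
f = 0.4812


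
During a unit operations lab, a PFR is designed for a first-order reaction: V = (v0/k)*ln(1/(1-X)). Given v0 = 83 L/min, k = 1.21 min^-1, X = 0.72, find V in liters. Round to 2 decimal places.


V = (v0/k) * ln(1/(1-X))
V = (83/1.21) * ln(1/(1-0.72))
V = 68.595041 * ln(3.571429)
V = 68.595041 * 1.272966
V = 87.32 L


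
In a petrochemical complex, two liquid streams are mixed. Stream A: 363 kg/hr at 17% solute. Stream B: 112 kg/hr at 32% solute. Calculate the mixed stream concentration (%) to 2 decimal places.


Mass balance on solute: F1*x1 + F2*x2 = F3*x3
F3 = F1 + F2 = 363 + 112 = 475 kg/hr
x3 = (F1*x1 + F2*x2)/F3
x3 = (363*0.17 + 112*0.32) / 475
x3 = 20.54%


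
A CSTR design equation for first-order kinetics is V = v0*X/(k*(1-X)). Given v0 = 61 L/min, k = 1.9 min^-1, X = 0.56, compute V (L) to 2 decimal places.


V = v0 * X / (k * (1 - X))
V = 61 * 0.56 / (1.9 * (1 - 0.56))
V = 34.16 / (1.9 * 0.44)
V = 34.16 / 0.836
V = 40.86 L


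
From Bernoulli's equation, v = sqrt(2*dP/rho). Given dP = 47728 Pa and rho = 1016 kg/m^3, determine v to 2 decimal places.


v = sqrt(2*dP/rho)
v = sqrt(2*47728/1016)
v = sqrt(93.952756)
v = 9.69 m/s


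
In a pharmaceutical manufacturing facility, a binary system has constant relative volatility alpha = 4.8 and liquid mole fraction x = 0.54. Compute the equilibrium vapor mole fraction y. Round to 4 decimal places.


y = alpha*x / (1 + (alpha-1)*x)
y = 4.8*0.54 / (1 + (4.8-1)*0.54)
y = 2.592 / (1 + 2.052)
y = 2.592 / 3.052
y = 0.8493


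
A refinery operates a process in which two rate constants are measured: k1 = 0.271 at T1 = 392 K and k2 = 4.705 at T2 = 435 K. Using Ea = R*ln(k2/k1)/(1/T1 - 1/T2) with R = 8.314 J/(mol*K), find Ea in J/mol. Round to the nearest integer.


Ea = R * ln(k2/k1) / (1/T1 - 1/T2)
ln(k2/k1) = ln(4.705/0.271) = 2.8542622
1/T1 - 1/T2 = 1/392 - 1/435 = 0.000252169833
Ea = 8.314 * 2.8542622 / 0.000252169833
Ea = 94105 J/mol


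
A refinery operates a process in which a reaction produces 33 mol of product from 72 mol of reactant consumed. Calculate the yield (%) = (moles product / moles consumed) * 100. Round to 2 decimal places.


Yield = (moles product / moles consumed) * 100%
Yield = (33 / 72) * 100
Yield = 0.4583 * 100
Yield = 45.83%


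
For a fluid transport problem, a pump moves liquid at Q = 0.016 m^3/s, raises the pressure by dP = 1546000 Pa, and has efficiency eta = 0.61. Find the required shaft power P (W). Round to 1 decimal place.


P = Q * dP / eta
P = 0.016 * 1546000 / 0.61
P = 24736.0 / 0.61
P = 40550.8 W


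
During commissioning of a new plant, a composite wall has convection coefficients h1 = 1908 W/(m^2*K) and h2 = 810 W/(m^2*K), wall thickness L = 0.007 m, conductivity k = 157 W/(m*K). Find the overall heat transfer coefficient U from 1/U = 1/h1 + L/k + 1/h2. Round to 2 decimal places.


1/U = 1/h1 + L/k + 1/h2
1/U = 1/1908 + 0.007/157 + 1/810
1/U = 0.000524109 + 4.4586e-05 + 0.0012345679
1/U = 0.0018032629
U = 554.55 W/(m^2*K)


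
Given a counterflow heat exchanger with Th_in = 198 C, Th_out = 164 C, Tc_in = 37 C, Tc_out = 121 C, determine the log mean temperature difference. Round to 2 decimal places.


dT1 = Th_in - Tc_out = 198 - 121 = 77
dT2 = Th_out - Tc_in = 164 - 37 = 127
LMTD = (dT1 - dT2) / ln(dT1/dT2)
LMTD = (77 - 127) / ln(77/127)
LMTD = 99.92 K


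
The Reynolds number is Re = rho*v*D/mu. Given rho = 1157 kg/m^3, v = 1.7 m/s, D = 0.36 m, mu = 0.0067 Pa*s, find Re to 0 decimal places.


Re = rho * v * D / mu
Re = 1157 * 1.7 * 0.36 / 0.0067
Re = 708.084 / 0.0067
Re = 105684


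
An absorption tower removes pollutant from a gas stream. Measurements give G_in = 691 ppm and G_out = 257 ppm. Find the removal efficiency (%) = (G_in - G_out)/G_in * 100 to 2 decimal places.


Efficiency = (G_in - G_out) / G_in * 100%
Efficiency = (691 - 257) / 691 * 100
Efficiency = 434 / 691 * 100
Efficiency = 62.81%


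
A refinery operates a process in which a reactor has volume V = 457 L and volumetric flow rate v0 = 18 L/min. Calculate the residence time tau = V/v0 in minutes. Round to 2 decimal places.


tau = V / v0
tau = 457 / 18
tau = 25.39 min


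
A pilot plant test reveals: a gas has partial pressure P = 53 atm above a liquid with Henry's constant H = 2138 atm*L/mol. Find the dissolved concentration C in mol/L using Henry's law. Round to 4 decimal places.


C = P / H
C = 53 / 2138
C = 0.0248 mol/L


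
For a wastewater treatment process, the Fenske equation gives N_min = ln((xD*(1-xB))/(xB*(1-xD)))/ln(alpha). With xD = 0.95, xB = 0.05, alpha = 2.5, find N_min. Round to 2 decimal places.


N_min = ln((xD*(1-xB))/(xB*(1-xD))) / ln(alpha)
Numerator inside ln: 0.9025 / 0.0025 = 361.0
ln(361.0) = 5.888878
ln(alpha) = ln(2.5) = 0.916291
N_min = 5.888878 / 0.916291 = 6.43


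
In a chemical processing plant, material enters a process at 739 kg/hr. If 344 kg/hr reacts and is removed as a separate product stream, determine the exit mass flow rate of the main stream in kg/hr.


Steady-state mass balance on the main outlet: F_out = F_in - F_removed
F_out = 739 - 344
F_out = 395 kg/hr


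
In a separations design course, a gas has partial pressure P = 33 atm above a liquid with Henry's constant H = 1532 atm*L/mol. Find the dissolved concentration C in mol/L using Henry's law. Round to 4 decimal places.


C = P / H
C = 33 / 1532
C = 0.0215 mol/L


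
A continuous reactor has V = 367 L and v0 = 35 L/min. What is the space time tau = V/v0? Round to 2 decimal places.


tau = V / v0
tau = 367 / 35
tau = 10.49 min


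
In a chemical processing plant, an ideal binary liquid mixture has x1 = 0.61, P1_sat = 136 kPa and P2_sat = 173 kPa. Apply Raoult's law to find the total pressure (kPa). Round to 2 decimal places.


P = x1*P1_sat + x2*P2_sat
x2 = 1 - x1 = 1 - 0.61 = 0.39
P = 0.61*136 + 0.39*173
P = 82.96 + 67.47
P = 150.43 kPa


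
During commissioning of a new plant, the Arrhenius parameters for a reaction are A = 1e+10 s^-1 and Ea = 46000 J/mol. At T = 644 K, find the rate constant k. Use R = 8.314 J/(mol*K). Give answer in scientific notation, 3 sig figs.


k = A * exp(-Ea/(R*T))
k = 1e+10 * exp(-46000 / (8.314 * 644))
k = 1e+10 * exp(-8.591361)
k = 1.86e+06


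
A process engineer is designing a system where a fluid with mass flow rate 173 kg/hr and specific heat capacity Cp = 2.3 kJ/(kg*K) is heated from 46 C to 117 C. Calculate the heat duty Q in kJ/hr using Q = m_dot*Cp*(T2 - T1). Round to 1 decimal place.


Q = m_dot * Cp * (T2 - T1)
Q = 173 * 2.3 * (117 - 46)
Q = 173 * 2.3 * 71
Q = 28250.9 kJ/hr


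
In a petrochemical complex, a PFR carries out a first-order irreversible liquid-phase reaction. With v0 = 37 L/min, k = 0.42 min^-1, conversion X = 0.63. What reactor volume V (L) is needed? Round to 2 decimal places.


V = (v0/k) * ln(1/(1-X))
V = (37/0.42) * ln(1/(1-0.63))
V = 88.095238 * ln(2.702703)
V = 88.095238 * 0.994252
V = 87.59 L


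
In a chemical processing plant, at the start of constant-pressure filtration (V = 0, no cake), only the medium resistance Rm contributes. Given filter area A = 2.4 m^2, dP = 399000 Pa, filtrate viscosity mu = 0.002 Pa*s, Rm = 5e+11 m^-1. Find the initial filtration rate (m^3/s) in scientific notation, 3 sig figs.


rate = A * dP / (mu * Rm)
rate = 2.4 * 399000 / (0.002 * 5e+11)
rate = 957600.0 / 1.000e+09
rate = 9.58e-04 m^3/s


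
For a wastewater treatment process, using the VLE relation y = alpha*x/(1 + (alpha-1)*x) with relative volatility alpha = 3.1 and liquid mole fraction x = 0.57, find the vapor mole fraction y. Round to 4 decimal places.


y = alpha*x / (1 + (alpha-1)*x)
y = 3.1*0.57 / (1 + (3.1-1)*0.57)
y = 1.767 / (1 + 1.197)
y = 1.767 / 2.197
y = 0.8043


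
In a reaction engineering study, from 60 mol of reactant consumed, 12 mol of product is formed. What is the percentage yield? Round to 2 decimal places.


Yield = (moles product / moles consumed) * 100%
Yield = (12 / 60) * 100
Yield = 0.2 * 100
Yield = 20.00%


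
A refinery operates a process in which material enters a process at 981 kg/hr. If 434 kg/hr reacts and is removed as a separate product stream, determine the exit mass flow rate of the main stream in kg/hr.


Steady-state mass balance on the main outlet: F_out = F_in - F_removed
F_out = 981 - 434
F_out = 547 kg/hr


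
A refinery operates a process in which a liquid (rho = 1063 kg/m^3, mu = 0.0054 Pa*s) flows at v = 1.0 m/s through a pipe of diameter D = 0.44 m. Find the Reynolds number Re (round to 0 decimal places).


Re = rho * v * D / mu
Re = 1063 * 1.0 * 0.44 / 0.0054
Re = 467.72 / 0.0054
Re = 86615


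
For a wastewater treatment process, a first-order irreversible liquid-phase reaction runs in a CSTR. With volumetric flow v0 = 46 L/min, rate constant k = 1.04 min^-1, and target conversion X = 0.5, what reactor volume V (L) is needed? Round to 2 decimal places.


V = v0 * X / (k * (1 - X))
V = 46 * 0.5 / (1.04 * (1 - 0.5))
V = 23.0 / (1.04 * 0.5)
V = 23.0 / 0.52
V = 44.23 L


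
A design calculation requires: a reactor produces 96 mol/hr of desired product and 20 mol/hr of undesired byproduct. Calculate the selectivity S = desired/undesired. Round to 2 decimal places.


S = desired product rate / undesired product rate
S = 96 / 20
S = 4.80


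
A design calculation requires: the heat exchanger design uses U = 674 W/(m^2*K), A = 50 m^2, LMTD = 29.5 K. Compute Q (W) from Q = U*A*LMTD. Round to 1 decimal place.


Q = U * A * LMTD
Q = 674 * 50 * 29.5
Q = 994150.0 W
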